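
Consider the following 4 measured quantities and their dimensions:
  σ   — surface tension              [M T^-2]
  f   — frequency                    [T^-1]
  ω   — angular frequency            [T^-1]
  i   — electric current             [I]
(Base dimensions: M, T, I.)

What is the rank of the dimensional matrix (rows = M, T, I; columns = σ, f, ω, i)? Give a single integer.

Exponent matrix [M,T,I] × [σ,f,ω,i]:
  M: [ 1  0  0  0]
  T: [-2 -1 -1  0]
  I: [ 0  0  0  1]
RREF → pivots at {σ,f,i} ⇒ r = 3

3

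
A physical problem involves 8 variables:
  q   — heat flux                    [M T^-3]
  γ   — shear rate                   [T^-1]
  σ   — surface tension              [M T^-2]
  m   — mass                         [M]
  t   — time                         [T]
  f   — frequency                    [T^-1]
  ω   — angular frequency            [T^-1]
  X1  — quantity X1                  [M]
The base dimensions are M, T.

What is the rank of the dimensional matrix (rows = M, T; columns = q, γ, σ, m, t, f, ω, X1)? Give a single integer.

2

Exponent matrix [M,T] × [q,γ,σ,m,t,f,ω,X1]:
  M: [ 1  0  1  1  0  0  0  1]
  T: [-3 -1 -2  0  1 -1 -1  0]
Echelon form has 2 nonzero rows (pivots: q,γ)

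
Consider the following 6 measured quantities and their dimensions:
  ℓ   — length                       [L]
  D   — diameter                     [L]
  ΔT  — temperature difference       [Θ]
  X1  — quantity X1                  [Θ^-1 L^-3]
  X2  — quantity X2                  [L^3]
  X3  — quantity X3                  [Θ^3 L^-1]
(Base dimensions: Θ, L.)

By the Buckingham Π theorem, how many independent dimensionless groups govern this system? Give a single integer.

4

Exponent matrix [Θ,L] × [ℓ,D,ΔT,X1,X2,X3]:
  Θ: [ 0  0  1 -1  0  3]
  L: [ 1  1  0 -3  3 -1]
RREF → pivots at {ℓ,ΔT} ⇒ r = 2
n=6, r=2 ⇒ 4 dimensionless groups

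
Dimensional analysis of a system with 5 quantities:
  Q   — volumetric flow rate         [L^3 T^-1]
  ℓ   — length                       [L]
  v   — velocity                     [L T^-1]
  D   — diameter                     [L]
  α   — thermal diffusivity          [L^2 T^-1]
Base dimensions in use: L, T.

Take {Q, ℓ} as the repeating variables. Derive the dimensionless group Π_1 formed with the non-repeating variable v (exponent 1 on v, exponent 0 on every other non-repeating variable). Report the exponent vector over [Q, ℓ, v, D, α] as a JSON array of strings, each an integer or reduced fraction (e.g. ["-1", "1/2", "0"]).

["-1", "2", "1", "0", "0"]

Write exponents as rows L,T / cols Q,ℓ,v,D,α:
  L: [ 3  1  1  1  2]
  T: [-1  0 -1  0 -1]
Row reduction gives pivot columns Q,ℓ; rank = 2
Repeat: Q,ℓ; free: v,D,α
RREF:
  r0: [   1    0    1    0    1]
  r1: [   0    1   -2    1   -1]
Fix exponent of v at 1, D at 0, α at 0; solve each RREF row for its pivot's exponent:
  r0: exp(Q) + (1)·1 = 0 ⇒ exp(Q) = -1
  r1: exp(ℓ) + (-2)·1 = 0 ⇒ exp(ℓ) = 2
Π_1 = Q^-1 · ℓ^2 · v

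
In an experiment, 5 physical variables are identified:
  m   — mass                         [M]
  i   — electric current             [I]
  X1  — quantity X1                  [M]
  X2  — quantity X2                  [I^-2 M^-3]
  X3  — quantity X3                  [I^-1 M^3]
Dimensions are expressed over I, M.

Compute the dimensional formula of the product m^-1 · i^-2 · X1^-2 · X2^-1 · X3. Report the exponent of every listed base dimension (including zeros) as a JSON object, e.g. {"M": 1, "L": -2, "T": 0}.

Write exponents as rows I,M / cols m,i,X1,X2,X3:
  I: [ 0  1  0 -2 -1]
  M: [ 1  0  1 -3  3]
  [I]: (-1)·0+(-2)·1+(-2)·0+(-1)·-2+(1)·-1 = -1
  [M]: (-1)·1+(-2)·0+(-2)·1+(-1)·-3+(1)·3 = 3
⇒ I^-1 M^3

{"I": -1, "M": 3}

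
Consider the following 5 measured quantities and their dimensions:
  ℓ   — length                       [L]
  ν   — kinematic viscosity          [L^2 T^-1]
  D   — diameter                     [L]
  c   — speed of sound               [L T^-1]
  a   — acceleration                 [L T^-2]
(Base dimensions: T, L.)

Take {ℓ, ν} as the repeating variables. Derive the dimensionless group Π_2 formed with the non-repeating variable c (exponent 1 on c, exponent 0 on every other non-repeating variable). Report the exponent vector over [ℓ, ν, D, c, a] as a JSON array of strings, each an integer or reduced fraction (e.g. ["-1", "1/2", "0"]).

Dimensional matrix (T×L by ℓ×ν×D×c×a):
  T: [ 0 -1  0 -1 -2]
  L: [ 1  2  1  1  1]
Echelon form has 2 nonzero rows (pivots: ℓ,ν)
Pivot set = {ℓ,ν}, free = {D,c,a}
RREF:
  r0: [   1    0    1   -1   -3]
  r1: [   0    1    0    1    2]
Fix exponent of c at 1, D at 0, a at 0; solve each RREF row for its pivot's exponent:
  r0: exp(ℓ) + (-1)·1 = 0 ⇒ exp(ℓ) = 1
  r1: exp(ν) + (1)·1 = 0 ⇒ exp(ν) = -1
Π_2 = ℓ · ν^-1 · c

["1", "-1", "0", "1", "0"]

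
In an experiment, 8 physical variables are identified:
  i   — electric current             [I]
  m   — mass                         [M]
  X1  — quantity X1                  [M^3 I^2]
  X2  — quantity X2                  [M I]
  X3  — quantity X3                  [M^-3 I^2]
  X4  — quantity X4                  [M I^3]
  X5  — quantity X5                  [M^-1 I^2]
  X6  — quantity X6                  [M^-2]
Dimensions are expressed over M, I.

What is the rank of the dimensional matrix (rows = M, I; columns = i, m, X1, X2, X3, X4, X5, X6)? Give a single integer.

2

Exponent matrix [M,I] × [i,m,X1,X2,X3,X4,X5,X6]:
  M: [ 0  1  3  1 -3  1 -1 -2]
  I: [ 1  0  2  1  2  3  2  0]
Echelon form has 2 nonzero rows (pivots: i,m)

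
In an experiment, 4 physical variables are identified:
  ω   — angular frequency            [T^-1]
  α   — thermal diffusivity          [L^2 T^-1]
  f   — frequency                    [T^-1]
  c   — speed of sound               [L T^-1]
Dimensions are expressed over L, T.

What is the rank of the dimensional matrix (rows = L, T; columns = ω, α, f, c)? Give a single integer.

Dimensional matrix (L×T by ω×α×f×c):
  L: [ 0  2  0  1]
  T: [-1 -1 -1 -1]
Row reduction gives pivot columns ω,α; rank = 2

2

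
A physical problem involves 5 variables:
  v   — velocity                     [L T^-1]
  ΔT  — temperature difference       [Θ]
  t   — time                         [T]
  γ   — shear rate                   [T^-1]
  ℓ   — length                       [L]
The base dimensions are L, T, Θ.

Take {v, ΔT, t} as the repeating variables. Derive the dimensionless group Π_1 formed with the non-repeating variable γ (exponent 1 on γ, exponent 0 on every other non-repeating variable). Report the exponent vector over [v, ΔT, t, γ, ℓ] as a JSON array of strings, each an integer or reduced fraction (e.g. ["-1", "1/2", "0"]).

Exponent matrix [L,T,Θ] × [v,ΔT,t,γ,ℓ]:
  L: [ 1  0  0  0  1]
  T: [-1  0  1 -1  0]
  Θ: [ 0  1  0  0  0]
Row reduction gives pivot columns v,ΔT,t; rank = 3
Pivot set = {v,ΔT,t}, free = {γ,ℓ}
RREF:
  r0: [   1    0    0    0    1]
  r1: [   0    1    0    0    0]
  r2: [   0    0    1   -1    1]
Fix exponent of γ at 1, ℓ at 0; solve each RREF row for its pivot's exponent:
  r0: exp(v) + (0)·1 = 0 ⇒ exp(v) = 0
  r1: exp(ΔT) + (0)·1 = 0 ⇒ exp(ΔT) = 0
  r2: exp(t) + (-1)·1 = 0 ⇒ exp(t) = 1
Π_1 = t · γ

["0", "0", "1", "1", "0"]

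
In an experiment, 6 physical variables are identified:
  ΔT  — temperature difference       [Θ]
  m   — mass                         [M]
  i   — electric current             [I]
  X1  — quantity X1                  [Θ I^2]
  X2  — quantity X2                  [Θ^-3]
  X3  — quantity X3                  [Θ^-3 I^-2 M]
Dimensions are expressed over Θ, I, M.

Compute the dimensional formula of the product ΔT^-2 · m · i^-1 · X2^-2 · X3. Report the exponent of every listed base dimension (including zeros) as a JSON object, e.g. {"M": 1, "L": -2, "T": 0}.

Dimensional matrix (Θ×I×M by ΔT×m×i×X1×X2×X3):
  Θ: [ 1  0  0  1 -3 -3]
  I: [ 0  0  1  2  0 -2]
  M: [ 0  1  0  0  0  1]
  [Θ]: (-2)·1+(1)·0+(-1)·0+(-2)·-3+(1)·-3 = 1
  [I]: (-2)·0+(1)·0+(-1)·1+(-2)·0+(1)·-2 = -3
  [M]: (-2)·0+(1)·1+(-1)·0+(-2)·0+(1)·1 = 2
⇒ Θ I^-3 M^2

{"Θ": 1, "I": -3, "M": 2}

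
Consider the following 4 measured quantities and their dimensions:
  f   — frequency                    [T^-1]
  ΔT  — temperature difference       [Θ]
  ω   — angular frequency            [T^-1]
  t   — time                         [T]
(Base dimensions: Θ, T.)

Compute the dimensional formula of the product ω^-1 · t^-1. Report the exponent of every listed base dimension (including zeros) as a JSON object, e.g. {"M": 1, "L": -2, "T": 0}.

Exponent matrix [Θ,T] × [f,ΔT,ω,t]:
  Θ: [ 0  1  0  0]
  T: [-1  0 -1  1]
  [Θ]: (-1)·0+(-1)·0 = 0
  [T]: (-1)·-1+(-1)·1 = 0
⇒ 1 (dimensionless)

{"Θ": 0, "T": 0}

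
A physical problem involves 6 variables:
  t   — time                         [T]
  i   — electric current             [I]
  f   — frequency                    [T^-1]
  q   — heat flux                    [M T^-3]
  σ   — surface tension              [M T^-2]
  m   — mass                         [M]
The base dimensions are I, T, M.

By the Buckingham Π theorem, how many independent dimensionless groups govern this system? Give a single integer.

Write exponents as rows I,T,M / cols t,i,f,q,σ,m:
  I: [ 0  1  0  0  0  0]
  T: [ 1  0 -1 -3 -2  0]
  M: [ 0  0  0  1  1  1]
RREF → pivots at {t,i,q} ⇒ r = 3
n=6, r=3 ⇒ 3 dimensionless groups

3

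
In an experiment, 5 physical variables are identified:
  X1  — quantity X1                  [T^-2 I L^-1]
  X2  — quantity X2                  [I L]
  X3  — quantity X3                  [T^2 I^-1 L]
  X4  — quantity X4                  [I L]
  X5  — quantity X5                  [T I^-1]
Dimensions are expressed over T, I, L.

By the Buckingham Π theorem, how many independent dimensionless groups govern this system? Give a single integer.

Dimensional matrix (T×I×L by X1×X2×X3×X4×X5):
  T: [-2  0  2  0  1]
  I: [ 1  1 -1  1 -1]
  L: [-1  1  1  1  0]
Echelon form has 2 nonzero rows (pivots: X1,X2)
Π count = n − r = 5 − 2 = 3

3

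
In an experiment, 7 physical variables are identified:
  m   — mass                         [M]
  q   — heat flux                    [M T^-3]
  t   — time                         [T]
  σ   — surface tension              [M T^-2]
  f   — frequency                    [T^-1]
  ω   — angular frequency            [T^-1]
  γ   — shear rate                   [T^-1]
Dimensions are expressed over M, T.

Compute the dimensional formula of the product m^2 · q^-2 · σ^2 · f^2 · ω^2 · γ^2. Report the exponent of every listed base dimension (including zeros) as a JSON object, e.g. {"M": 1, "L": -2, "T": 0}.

Dimensional matrix (M×T by m×q×t×σ×f×ω×γ):
  M: [ 1  1  0  1  0  0  0]
  T: [ 0 -3  1 -2 -1 -1 -1]
  [M]: (2)·1+(-2)·1+(2)·1+(2)·0+(2)·0+(2)·0 = 2
  [T]: (2)·0+(-2)·-3+(2)·-2+(2)·-1+(2)·-1+(2)·-1 = -4
⇒ M^2 T^-4

{"M": 2, "T": -4}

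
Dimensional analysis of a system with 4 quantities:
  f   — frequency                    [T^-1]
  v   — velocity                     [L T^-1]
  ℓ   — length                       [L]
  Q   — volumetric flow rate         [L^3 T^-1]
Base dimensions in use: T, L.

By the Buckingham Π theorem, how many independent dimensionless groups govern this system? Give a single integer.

2

Exponent matrix [T,L] × [f,v,ℓ,Q]:
  T: [-1 -1  0 -1]
  L: [ 0  1  1  3]
Echelon form has 2 nonzero rows (pivots: f,v)
n=4, r=2 ⇒ 2 dimensionless groups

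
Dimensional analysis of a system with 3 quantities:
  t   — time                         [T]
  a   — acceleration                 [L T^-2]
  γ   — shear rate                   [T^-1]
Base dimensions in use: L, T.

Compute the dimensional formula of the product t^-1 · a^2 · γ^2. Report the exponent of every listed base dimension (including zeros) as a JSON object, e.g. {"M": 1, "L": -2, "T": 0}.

Write exponents as rows L,T / cols t,a,γ:
  L: [ 0  1  0]
  T: [ 1 -2 -1]
  [L]: (-1)·0+(2)·1+(2)·0 = 2
  [T]: (-1)·1+(2)·-2+(2)·-1 = -7
⇒ L^2 T^-7

{"L": 2, "T": -7}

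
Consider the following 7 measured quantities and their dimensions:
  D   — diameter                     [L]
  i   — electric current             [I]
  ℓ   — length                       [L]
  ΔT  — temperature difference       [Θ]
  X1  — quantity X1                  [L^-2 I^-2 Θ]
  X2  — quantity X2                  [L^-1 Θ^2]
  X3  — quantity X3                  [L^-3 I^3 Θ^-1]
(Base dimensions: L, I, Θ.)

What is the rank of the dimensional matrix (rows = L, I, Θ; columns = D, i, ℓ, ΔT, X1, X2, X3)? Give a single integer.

Write exponents as rows L,I,Θ / cols D,i,ℓ,ΔT,X1,X2,X3:
  L: [ 1  0  1  0 -2 -1 -3]
  I: [ 0  1  0  0 -2  0  3]
  Θ: [ 0  0  0  1  1  2 -1]
Echelon form has 3 nonzero rows (pivots: D,i,ΔT)

3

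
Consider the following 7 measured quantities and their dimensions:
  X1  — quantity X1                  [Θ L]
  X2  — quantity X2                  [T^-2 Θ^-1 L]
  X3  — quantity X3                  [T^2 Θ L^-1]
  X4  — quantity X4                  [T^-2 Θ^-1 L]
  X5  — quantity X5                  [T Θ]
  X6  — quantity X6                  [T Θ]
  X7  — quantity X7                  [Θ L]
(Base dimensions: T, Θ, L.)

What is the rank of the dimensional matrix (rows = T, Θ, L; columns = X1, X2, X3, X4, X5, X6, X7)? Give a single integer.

Write exponents as rows T,Θ,L / cols X1,X2,X3,X4,X5,X6,X7:
  T: [ 0 -2  2 -2  1  1  0]
  Θ: [ 1 -1  1 -1  1  1  1]
  L: [ 1  1 -1  1  0  0  1]
Echelon form has 2 nonzero rows (pivots: X1,X2)

2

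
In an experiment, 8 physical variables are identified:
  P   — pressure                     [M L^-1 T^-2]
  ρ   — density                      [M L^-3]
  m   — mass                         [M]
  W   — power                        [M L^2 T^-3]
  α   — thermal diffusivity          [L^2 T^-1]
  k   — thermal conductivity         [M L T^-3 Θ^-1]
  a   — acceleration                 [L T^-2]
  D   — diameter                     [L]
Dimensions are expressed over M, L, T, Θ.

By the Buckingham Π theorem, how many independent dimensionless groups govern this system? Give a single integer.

Dimensional matrix (M×L×T×Θ by P×ρ×m×W×α×k×a×D):
  M: [ 1  1  1  1  0  1  0  0]
  L: [-1 -3  0  2  2  1  1  1]
  T: [-2  0  0 -3 -1 -3 -2  0]
  Θ: [ 0  0  0  0  0 -1  0  0]
RREF → pivots at {P,ρ,m,k} ⇒ r = 4
8 vars − rank 4 = 4 Π groups

4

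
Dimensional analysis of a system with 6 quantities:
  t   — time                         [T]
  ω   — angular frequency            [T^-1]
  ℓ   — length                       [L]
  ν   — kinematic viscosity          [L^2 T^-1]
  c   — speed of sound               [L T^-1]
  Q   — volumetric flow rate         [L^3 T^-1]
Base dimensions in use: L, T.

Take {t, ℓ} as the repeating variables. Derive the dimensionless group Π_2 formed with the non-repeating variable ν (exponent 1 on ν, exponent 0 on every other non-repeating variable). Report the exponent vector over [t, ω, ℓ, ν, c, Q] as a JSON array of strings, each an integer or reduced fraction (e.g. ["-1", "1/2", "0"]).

["1", "0", "-2", "1", "0", "0"]

Write exponents as rows L,T / cols t,ω,ℓ,ν,c,Q:
  L: [ 0  0  1  2  1  3]
  T: [ 1 -1  0 -1 -1 -1]
Echelon form has 2 nonzero rows (pivots: t,ℓ)
Repeat: t,ℓ; free: ω,ν,c,Q
RREF:
  r0: [   1   -1    0   -1   -1   -1]
  r1: [   0    0    1    2    1    3]
Fix exponent of ν at 1, ω at 0, c at 0, Q at 0; solve each RREF row for its pivot's exponent:
  r0: exp(t) + (-1)·1 = 0 ⇒ exp(t) = 1
  r1: exp(ℓ) + (2)·1 = 0 ⇒ exp(ℓ) = -2
Π_2 = t · ℓ^-2 · ν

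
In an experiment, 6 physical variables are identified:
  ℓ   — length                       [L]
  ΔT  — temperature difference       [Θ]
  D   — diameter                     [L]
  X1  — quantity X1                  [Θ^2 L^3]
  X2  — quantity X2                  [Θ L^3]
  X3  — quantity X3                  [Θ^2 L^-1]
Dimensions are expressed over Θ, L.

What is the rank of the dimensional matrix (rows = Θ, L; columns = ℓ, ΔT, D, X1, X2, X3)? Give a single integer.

Dimensional matrix (Θ×L by ℓ×ΔT×D×X1×X2×X3):
  Θ: [ 0  1  0  2  1  2]
  L: [ 1  0  1  3  3 -1]
RREF → pivots at {ℓ,ΔT} ⇒ r = 2

2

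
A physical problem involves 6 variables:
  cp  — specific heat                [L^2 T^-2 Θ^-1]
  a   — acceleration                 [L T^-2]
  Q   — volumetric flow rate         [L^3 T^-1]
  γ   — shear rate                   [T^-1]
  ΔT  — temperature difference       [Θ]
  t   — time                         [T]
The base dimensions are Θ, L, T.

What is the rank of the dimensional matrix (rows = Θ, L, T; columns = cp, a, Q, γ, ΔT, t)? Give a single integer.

3

Exponent matrix [Θ,L,T] × [cp,a,Q,γ,ΔT,t]:
  Θ: [-1  0  0  0  1  0]
  L: [ 2  1  3  0  0  0]
  T: [-2 -2 -1 -1  0  1]
Echelon form has 3 nonzero rows (pivots: cp,a,Q)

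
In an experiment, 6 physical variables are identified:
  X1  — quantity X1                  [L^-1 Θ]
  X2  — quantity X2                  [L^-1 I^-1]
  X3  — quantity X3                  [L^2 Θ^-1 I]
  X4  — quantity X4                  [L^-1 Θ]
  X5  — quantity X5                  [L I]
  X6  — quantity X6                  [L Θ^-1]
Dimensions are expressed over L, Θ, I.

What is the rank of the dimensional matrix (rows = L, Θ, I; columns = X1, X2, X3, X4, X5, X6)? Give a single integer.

2

Write exponents as rows L,Θ,I / cols X1,X2,X3,X4,X5,X6:
  L: [-1 -1  2 -1  1  1]
  Θ: [ 1  0 -1  1  0 -1]
  I: [ 0 -1  1  0  1  0]
RREF → pivots at {X1,X2} ⇒ r = 2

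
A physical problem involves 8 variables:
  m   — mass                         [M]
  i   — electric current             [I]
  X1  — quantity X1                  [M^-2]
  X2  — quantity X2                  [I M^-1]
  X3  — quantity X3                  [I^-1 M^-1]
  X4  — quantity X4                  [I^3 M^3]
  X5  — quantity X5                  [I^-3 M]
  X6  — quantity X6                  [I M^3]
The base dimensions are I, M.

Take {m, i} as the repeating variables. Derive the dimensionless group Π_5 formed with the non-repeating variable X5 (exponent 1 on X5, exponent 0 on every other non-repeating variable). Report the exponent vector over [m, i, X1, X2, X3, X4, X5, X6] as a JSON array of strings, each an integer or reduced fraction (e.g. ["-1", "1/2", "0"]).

["-1", "3", "0", "0", "0", "0", "1", "0"]

Write exponents as rows I,M / cols m,i,X1,X2,X3,X4,X5,X6:
  I: [ 0  1  0  1 -1  3 -3  1]
  M: [ 1  0 -2 -1 -1  3  1  3]
Row reduction gives pivot columns m,i; rank = 2
Repeat: m,i; free: X1,X2,X3,X4,X5,X6
RREF:
  r0: [   1    0   -2   -1   -1    3    1    3]
  r1: [   0    1    0    1   -1    3   -3    1]
Fix exponent of X5 at 1, X1 at 0, X2 at 0, X3 at 0, X4 at 0, X6 at 0; solve each RREF row for its pivot's exponent:
  r0: exp(m) + (1)·1 = 0 ⇒ exp(m) = -1
  r1: exp(i) + (-3)·1 = 0 ⇒ exp(i) = 3
Π_5 = m^-1 · i^3 · X5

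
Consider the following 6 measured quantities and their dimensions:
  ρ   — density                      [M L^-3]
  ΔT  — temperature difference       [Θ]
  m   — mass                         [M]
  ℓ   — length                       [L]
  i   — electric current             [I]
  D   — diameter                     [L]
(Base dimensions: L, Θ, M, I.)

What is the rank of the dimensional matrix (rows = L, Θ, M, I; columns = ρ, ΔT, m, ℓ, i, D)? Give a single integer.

4

Exponent matrix [L,Θ,M,I] × [ρ,ΔT,m,ℓ,i,D]:
  L: [-3  0  0  1  0  1]
  Θ: [ 0  1  0  0  0  0]
  M: [ 1  0  1  0  0  0]
  I: [ 0  0  0  0  1  0]
Echelon form has 4 nonzero rows (pivots: ρ,ΔT,m,i)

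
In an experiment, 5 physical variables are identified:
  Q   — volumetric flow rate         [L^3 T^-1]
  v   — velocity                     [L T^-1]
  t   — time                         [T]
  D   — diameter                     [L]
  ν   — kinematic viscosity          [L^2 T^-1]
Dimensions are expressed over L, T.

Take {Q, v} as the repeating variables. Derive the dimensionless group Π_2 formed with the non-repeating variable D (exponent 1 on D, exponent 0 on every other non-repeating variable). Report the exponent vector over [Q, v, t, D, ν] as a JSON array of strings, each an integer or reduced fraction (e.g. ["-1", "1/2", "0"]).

Write exponents as rows L,T / cols Q,v,t,D,ν:
  L: [ 3  1  0  1  2]
  T: [-1 -1  1  0 -1]
Echelon form has 2 nonzero rows (pivots: Q,v)
Pivot set = {Q,v}, free = {t,D,ν}
RREF:
  r0: [   1    0  1/2  1/2  1/2]
  r1: [   0    1 -3/2 -1/2  1/2]
Fix exponent of D at 1, t at 0, ν at 0; solve each RREF row for its pivot's exponent:
  r0: exp(Q) + (1/2)·1 = 0 ⇒ exp(Q) = -1/2
  r1: exp(v) + (-1/2)·1 = 0 ⇒ exp(v) = 1/2
Π_2 = Q^(-1/2) · v^(1/2) · D

["-1/2", "1/2", "0", "1", "0"]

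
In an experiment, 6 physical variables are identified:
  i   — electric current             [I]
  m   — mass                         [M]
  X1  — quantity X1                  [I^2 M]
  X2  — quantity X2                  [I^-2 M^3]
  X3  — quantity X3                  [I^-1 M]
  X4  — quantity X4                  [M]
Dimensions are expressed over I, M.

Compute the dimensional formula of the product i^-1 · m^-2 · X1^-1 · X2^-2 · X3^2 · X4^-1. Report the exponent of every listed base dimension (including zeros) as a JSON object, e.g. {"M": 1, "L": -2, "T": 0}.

Write exponents as rows I,M / cols i,m,X1,X2,X3,X4:
  I: [ 1  0  2 -2 -1  0]
  M: [ 0  1  1  3  1  1]
  [I]: (-1)·1+(-2)·0+(-1)·2+(-2)·-2+(2)·-1+(-1)·0 = -1
  [M]: (-1)·0+(-2)·1+(-1)·1+(-2)·3+(2)·1+(-1)·1 = -8
⇒ I^-1 M^-8

{"I": -1, "M": -8}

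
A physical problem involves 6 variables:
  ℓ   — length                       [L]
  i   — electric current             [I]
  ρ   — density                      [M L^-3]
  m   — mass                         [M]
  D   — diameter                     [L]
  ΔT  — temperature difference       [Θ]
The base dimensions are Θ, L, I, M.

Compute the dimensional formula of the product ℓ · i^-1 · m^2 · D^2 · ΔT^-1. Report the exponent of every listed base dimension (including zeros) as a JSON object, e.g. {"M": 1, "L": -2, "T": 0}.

{"Θ": -1, "L": 3, "I": -1, "M": 2}

Dimensional matrix (Θ×L×I×M by ℓ×i×ρ×m×D×ΔT):
  Θ: [ 0  0  0  0  0  1]
  L: [ 1  0 -3  0  1  0]
  I: [ 0  1  0  0  0  0]
  M: [ 0  0  1  1  0  0]
  [Θ]: (1)·0+(-1)·0+(2)·0+(2)·0+(-1)·1 = -1
  [L]: (1)·1+(-1)·0+(2)·0+(2)·1+(-1)·0 = 3
  [I]: (1)·0+(-1)·1+(2)·0+(2)·0+(-1)·0 = -1
  [M]: (1)·0+(-1)·0+(2)·1+(2)·0+(-1)·0 = 2
⇒ Θ^-1 L^3 I^-1 M^2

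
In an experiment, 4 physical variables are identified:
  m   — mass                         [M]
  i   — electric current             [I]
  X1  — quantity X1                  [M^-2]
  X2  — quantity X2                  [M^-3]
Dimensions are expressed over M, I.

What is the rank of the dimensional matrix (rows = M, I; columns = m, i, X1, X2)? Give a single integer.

Exponent matrix [M,I] × [m,i,X1,X2]:
  M: [ 1  0 -2 -3]
  I: [ 0  1  0  0]
Echelon form has 2 nonzero rows (pivots: m,i)

2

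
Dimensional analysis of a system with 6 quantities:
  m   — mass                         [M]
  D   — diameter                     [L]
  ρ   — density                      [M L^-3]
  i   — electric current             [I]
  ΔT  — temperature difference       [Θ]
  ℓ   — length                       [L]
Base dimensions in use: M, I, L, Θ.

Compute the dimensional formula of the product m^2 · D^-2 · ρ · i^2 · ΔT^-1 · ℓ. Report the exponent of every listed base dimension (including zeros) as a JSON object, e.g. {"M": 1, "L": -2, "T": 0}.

Exponent matrix [M,I,L,Θ] × [m,D,ρ,i,ΔT,ℓ]:
  M: [ 1  0  1  0  0  0]
  I: [ 0  0  0  1  0  0]
  L: [ 0  1 -3  0  0  1]
  Θ: [ 0  0  0  0  1  0]
  [M]: (2)·1+(-2)·0+(1)·1+(2)·0+(-1)·0+(1)·0 = 3
  [I]: (2)·0+(-2)·0+(1)·0+(2)·1+(-1)·0+(1)·0 = 2
  [L]: (2)·0+(-2)·1+(1)·-3+(2)·0+(-1)·0+(1)·1 = -4
  [Θ]: (2)·0+(-2)·0+(1)·0+(2)·0+(-1)·1+(1)·0 = -1
⇒ M^3 I^2 L^-4 Θ^-1

{"M": 3, "I": 2, "L": -4, "Θ": -1}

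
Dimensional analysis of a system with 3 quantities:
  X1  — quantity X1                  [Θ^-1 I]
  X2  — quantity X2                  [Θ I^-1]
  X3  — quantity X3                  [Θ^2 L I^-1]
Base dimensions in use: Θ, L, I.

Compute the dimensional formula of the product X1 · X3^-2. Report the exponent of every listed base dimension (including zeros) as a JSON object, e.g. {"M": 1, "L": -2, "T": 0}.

Write exponents as rows Θ,L,I / cols X1,X2,X3:
  Θ: [-1  1  2]
  L: [ 0  0  1]
  I: [ 1 -1 -1]
  [Θ]: (1)·-1+(-2)·2 = -5
  [L]: (1)·0+(-2)·1 = -2
  [I]: (1)·1+(-2)·-1 = 3
⇒ Θ^-5 L^-2 I^3

{"Θ": -5, "L": -2, "I": 3}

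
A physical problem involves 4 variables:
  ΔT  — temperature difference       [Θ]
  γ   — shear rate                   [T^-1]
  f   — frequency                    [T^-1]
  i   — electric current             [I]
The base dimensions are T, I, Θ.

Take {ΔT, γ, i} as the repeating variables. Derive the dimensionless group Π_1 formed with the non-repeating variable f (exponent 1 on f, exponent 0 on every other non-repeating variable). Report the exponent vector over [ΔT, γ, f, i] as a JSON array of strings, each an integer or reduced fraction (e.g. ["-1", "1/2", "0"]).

["0", "-1", "1", "0"]

Exponent matrix [T,I,Θ] × [ΔT,γ,f,i]:
  T: [ 0 -1 -1  0]
  I: [ 0  0  0  1]
  Θ: [ 1  0  0  0]
Row reduction gives pivot columns ΔT,γ,i; rank = 3
Repeat: ΔT,γ,i; free: f
RREF:
  r0: [   1    0    0    0]
  r1: [   0    1    1    0]
  r2: [   0    0    0    1]
Fix exponent of f at 1; solve each RREF row for its pivot's exponent:
  r0: exp(ΔT) + (0)·1 = 0 ⇒ exp(ΔT) = 0
  r1: exp(γ) + (1)·1 = 0 ⇒ exp(γ) = -1
  r2: exp(i) + (0)·1 = 0 ⇒ exp(i) = 0
Π_1 = γ^-1 · f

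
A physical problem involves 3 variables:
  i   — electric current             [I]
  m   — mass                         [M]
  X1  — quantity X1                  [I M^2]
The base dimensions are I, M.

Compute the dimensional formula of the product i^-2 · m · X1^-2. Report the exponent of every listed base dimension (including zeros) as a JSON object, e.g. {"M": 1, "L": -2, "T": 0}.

Exponent matrix [I,M] × [i,m,X1]:
  I: [ 1  0  1]
  M: [ 0  1  2]
  [I]: (-2)·1+(1)·0+(-2)·1 = -4
  [M]: (-2)·0+(1)·1+(-2)·2 = -3
⇒ I^-4 M^-3

{"I": -4, "M": -3}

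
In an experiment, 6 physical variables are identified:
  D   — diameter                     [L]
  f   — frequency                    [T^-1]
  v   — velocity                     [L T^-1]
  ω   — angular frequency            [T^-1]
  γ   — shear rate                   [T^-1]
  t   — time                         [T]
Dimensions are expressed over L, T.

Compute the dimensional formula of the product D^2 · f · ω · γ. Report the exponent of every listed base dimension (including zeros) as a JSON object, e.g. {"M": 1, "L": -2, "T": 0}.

Exponent matrix [L,T] × [D,f,v,ω,γ,t]:
  L: [ 1  0  1  0  0  0]
  T: [ 0 -1 -1 -1 -1  1]
  [L]: (2)·1+(1)·0+(1)·0+(1)·0 = 2
  [T]: (2)·0+(1)·-1+(1)·-1+(1)·-1 = -3
⇒ L^2 T^-3

{"L": 2, "T": -3}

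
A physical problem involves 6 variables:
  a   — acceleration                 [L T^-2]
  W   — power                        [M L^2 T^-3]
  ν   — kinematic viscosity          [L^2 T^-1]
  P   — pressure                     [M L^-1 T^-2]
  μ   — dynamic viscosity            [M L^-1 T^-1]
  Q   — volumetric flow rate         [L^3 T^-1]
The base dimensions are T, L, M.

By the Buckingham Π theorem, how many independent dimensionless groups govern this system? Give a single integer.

Exponent matrix [T,L,M] × [a,W,ν,P,μ,Q]:
  T: [-2 -3 -1 -2 -1 -1]
  L: [ 1  2  2 -1 -1  3]
  M: [ 0  1  0  1  1  0]
Echelon form has 3 nonzero rows (pivots: a,W,ν)
Π count = n − r = 6 − 3 = 3

3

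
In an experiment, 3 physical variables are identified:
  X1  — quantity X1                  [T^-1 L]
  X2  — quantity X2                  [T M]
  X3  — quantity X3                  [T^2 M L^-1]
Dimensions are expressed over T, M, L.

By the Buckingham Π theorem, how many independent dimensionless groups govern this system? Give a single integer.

1

Write exponents as rows T,M,L / cols X1,X2,X3:
  T: [-1  1  2]
  M: [ 0  1  1]
  L: [ 1  0 -1]
Row reduction gives pivot columns X1,X2; rank = 2
Π count = n − r = 3 − 2 = 1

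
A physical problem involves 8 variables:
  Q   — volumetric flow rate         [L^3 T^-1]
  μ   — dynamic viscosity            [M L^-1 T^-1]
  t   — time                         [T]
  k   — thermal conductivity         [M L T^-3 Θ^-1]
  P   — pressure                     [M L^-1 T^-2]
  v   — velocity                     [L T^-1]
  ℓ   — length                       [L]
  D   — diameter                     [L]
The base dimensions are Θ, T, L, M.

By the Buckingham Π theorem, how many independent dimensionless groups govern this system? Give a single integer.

4

Dimensional matrix (Θ×T×L×M by Q×μ×t×k×P×v×ℓ×D):
  Θ: [ 0  0  0 -1  0  0  0  0]
  T: [-1 -1  1 -3 -2 -1  0  0]
  L: [ 3 -1  0  1 -1  1  1  1]
  M: [ 0  1  0  1  1  0  0  0]
Echelon form has 4 nonzero rows (pivots: Q,μ,t,k)
Π count = n − r = 8 − 4 = 4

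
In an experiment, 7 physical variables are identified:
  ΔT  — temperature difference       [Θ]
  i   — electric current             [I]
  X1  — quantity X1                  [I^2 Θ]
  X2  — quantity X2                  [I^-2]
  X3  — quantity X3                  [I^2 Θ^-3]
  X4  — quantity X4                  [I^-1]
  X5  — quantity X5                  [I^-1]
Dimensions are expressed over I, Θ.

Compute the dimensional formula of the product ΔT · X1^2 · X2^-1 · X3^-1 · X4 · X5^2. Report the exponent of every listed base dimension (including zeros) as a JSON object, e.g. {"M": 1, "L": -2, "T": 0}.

Write exponents as rows I,Θ / cols ΔT,i,X1,X2,X3,X4,X5:
  I: [ 0  1  2 -2  2 -1 -1]
  Θ: [ 1  0  1  0 -3  0  0]
  [I]: (1)·0+(2)·2+(-1)·-2+(-1)·2+(1)·-1+(2)·-1 = 1
  [Θ]: (1)·1+(2)·1+(-1)·0+(-1)·-3+(1)·0+(2)·0 = 6
⇒ I Θ^6

{"I": 1, "Θ": 6}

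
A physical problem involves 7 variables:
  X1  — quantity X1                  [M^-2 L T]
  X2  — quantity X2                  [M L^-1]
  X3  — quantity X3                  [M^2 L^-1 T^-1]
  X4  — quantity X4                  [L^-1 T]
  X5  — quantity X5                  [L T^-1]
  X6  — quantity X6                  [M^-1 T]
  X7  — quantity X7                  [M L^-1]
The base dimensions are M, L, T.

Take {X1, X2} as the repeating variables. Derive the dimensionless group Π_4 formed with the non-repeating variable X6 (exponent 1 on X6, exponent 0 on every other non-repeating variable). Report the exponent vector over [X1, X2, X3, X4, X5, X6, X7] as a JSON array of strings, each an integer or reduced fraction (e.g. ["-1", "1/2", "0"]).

["-1", "-1", "0", "0", "0", "1", "0"]

Write exponents as rows M,L,T / cols X1,X2,X3,X4,X5,X6,X7:
  M: [-2  1  2  0  0 -1  1]
  L: [ 1 -1 -1 -1  1  0 -1]
  T: [ 1  0 -1  1 -1  1  0]
Echelon form has 2 nonzero rows (pivots: X1,X2)
Repeat: X1,X2; free: X3,X4,X5,X6,X7
RREF:
  r0: [   1    0   -1    1   -1    1    0]
  r1: [   0    1    0    2   -2    1    1]
  r2: [   0    0    0    0    0    0    0]
Fix exponent of X6 at 1, X3 at 0, X4 at 0, X5 at 0, X7 at 0; solve each RREF row for its pivot's exponent:
  r0: exp(X1) + (1)·1 = 0 ⇒ exp(X1) = -1
  r1: exp(X2) + (1)·1 = 0 ⇒ exp(X2) = -1
Π_4 = X1^-1 · X2^-1 · X6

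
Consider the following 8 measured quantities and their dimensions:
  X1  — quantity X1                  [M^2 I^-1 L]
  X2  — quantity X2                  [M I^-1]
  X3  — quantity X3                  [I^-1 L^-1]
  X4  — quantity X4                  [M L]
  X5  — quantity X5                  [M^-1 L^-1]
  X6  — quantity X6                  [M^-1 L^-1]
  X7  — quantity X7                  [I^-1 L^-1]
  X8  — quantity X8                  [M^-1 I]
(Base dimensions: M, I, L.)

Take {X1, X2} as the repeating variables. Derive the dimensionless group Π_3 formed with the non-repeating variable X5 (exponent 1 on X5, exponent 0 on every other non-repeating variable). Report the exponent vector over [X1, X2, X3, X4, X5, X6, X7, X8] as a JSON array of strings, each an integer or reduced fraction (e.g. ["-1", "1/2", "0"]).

Write exponents as rows M,I,L / cols X1,X2,X3,X4,X5,X6,X7,X8:
  M: [ 2  1  0  1 -1 -1  0 -1]
  I: [-1 -1 -1  0  0  0 -1  1]
  L: [ 1  0 -1  1 -1 -1 -1  0]
Echelon form has 2 nonzero rows (pivots: X1,X2)
Pivot set = {X1,X2}, free = {X3,X4,X5,X6,X7,X8}
RREF:
  r0: [   1    0   -1    1   -1   -1   -1    0]
  r1: [   0    1    2   -1    1    1    2   -1]
  r2: [   0    0    0    0    0    0    0    0]
Fix exponent of X5 at 1, X3 at 0, X4 at 0, X6 at 0, X7 at 0, X8 at 0; solve each RREF row for its pivot's exponent:
  r0: exp(X1) + (-1)·1 = 0 ⇒ exp(X1) = 1
  r1: exp(X2) + (1)·1 = 0 ⇒ exp(X2) = -1
Π_3 = X1 · X2^-1 · X5

["1", "-1", "0", "0", "1", "0", "0", "0"]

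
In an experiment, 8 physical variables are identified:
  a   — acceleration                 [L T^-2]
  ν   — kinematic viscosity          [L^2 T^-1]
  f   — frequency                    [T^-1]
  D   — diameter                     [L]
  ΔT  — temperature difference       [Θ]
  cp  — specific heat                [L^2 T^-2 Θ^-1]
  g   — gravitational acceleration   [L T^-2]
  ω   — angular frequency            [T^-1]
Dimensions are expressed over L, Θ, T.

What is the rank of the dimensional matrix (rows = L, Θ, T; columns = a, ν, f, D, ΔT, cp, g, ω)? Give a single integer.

Write exponents as rows L,Θ,T / cols a,ν,f,D,ΔT,cp,g,ω:
  L: [ 1  2  0  1  0  2  1  0]
  Θ: [ 0  0  0  0  1 -1  0  0]
  T: [-2 -1 -1  0  0 -2 -2 -1]
Echelon form has 3 nonzero rows (pivots: a,ν,ΔT)

3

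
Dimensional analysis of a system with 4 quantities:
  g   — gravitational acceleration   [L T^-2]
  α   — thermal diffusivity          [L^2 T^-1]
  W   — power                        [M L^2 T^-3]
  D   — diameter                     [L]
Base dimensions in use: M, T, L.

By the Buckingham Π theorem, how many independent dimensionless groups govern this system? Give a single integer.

Exponent matrix [M,T,L] × [g,α,W,D]:
  M: [ 0  0  1  0]
  T: [-2 -1 -3  0]
  L: [ 1  2  2  1]
Row reduction gives pivot columns g,α,W; rank = 3
Π count = n − r = 4 − 3 = 1

1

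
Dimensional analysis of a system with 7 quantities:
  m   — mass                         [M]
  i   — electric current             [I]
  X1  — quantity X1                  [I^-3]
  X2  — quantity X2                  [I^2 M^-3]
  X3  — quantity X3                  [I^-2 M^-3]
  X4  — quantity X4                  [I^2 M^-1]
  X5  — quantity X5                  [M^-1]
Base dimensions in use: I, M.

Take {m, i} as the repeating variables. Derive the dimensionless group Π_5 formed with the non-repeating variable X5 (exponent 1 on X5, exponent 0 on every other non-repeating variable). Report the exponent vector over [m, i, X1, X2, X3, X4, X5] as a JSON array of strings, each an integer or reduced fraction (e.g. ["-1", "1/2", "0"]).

["1", "0", "0", "0", "0", "0", "1"]

Exponent matrix [I,M] × [m,i,X1,X2,X3,X4,X5]:
  I: [ 0  1 -3  2 -2  2  0]
  M: [ 1  0  0 -3 -3 -1 -1]
Echelon form has 2 nonzero rows (pivots: m,i)
Pivot set = {m,i}, free = {X1,X2,X3,X4,X5}
RREF:
  r0: [   1    0    0   -3   -3   -1   -1]
  r1: [   0    1   -3    2   -2    2    0]
Fix exponent of X5 at 1, X1 at 0, X2 at 0, X3 at 0, X4 at 0; solve each RREF row for its pivot's exponent:
  r0: exp(m) + (-1)·1 = 0 ⇒ exp(m) = 1
  r1: exp(i) + (0)·1 = 0 ⇒ exp(i) = 0
Π_5 = m · X5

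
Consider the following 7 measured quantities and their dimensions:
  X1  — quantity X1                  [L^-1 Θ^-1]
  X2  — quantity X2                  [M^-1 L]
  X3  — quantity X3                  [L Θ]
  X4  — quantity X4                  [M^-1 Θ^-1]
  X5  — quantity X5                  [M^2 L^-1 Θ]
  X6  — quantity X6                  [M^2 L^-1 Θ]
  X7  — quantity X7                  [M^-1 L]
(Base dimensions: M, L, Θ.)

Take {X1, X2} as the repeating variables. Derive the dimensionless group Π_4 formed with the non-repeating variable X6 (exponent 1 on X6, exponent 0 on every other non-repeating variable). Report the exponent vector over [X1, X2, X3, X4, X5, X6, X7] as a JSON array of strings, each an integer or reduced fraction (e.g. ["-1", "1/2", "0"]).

["1", "2", "0", "0", "0", "1", "0"]

Dimensional matrix (M×L×Θ by X1×X2×X3×X4×X5×X6×X7):
  M: [ 0 -1  0 -1  2  2 -1]
  L: [-1  1  1  0 -1 -1  1]
  Θ: [-1  0  1 -1  1  1  0]
RREF → pivots at {X1,X2} ⇒ r = 2
Pivot set = {X1,X2}, free = {X3,X4,X5,X6,X7}
RREF:
  r0: [   1    0   -1    1   -1   -1    0]
  r1: [   0    1    0    1   -2   -2    1]
  r2: [   0    0    0    0    0    0    0]
Fix exponent of X6 at 1, X3 at 0, X4 at 0, X5 at 0, X7 at 0; solve each RREF row for its pivot's exponent:
  r0: exp(X1) + (-1)·1 = 0 ⇒ exp(X1) = 1
  r1: exp(X2) + (-2)·1 = 0 ⇒ exp(X2) = 2
Π_4 = X1 · X2^2 · X6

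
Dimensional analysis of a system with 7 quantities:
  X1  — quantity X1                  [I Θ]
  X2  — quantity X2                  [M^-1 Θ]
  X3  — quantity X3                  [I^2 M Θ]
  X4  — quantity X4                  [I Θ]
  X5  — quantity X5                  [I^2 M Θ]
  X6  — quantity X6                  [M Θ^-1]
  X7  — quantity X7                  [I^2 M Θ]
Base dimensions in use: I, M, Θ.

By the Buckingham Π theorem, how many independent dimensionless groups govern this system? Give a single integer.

Write exponents as rows I,M,Θ / cols X1,X2,X3,X4,X5,X6,X7:
  I: [ 1  0  2  1  2  0  2]
  M: [ 0 -1  1  0  1  1  1]
  Θ: [ 1  1  1  1  1 -1  1]
Row reduction gives pivot columns X1,X2; rank = 2
Π count = n − r = 7 − 2 = 5

5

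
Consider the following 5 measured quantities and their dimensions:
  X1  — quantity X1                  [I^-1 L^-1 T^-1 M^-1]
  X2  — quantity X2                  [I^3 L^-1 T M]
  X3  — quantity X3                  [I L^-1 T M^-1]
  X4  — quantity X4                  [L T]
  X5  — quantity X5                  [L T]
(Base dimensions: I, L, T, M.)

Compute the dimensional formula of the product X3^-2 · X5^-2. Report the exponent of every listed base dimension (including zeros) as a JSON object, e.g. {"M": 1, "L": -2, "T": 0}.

Exponent matrix [I,L,T,M] × [X1,X2,X3,X4,X5]:
  I: [-1  3  1  0  0]
  L: [-1 -1 -1  1  1]
  T: [-1  1  1  1  1]
  M: [-1  1 -1  0  0]
  [I]: (-2)·1+(-2)·0 = -2
  [L]: (-2)·-1+(-2)·1 = 0
  [T]: (-2)·1+(-2)·1 = -4
  [M]: (-2)·-1+(-2)·0 = 2
⇒ I^-2 T^-4 M^2

{"I": -2, "L": 0, "T": -4, "M": 2}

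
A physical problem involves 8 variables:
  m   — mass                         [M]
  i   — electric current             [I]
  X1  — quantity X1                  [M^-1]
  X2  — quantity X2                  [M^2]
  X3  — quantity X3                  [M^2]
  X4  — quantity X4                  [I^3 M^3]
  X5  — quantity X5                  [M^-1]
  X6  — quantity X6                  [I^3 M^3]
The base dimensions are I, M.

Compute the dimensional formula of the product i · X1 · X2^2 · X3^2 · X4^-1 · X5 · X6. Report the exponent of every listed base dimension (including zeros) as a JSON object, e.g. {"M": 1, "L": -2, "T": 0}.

Dimensional matrix (I×M by m×i×X1×X2×X3×X4×X5×X6):
  I: [ 0  1  0  0  0  3  0  3]
  M: [ 1  0 -1  2  2  3 -1  3]
  [I]: (1)·1+(1)·0+(2)·0+(2)·0+(-1)·3+(1)·0+(1)·3 = 1
  [M]: (1)·0+(1)·-1+(2)·2+(2)·2+(-1)·3+(1)·-1+(1)·3 = 6
⇒ I M^6

{"I": 1, "M": 6}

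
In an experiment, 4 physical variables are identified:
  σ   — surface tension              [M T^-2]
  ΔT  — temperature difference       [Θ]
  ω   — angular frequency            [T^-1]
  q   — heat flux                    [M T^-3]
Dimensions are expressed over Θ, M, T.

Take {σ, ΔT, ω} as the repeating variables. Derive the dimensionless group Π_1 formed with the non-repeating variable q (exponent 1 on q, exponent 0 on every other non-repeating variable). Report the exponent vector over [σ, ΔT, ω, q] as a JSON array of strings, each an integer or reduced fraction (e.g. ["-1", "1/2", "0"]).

Write exponents as rows Θ,M,T / cols σ,ΔT,ω,q:
  Θ: [ 0  1  0  0]
  M: [ 1  0  0  1]
  T: [-2  0 -1 -3]
Row reduction gives pivot columns σ,ΔT,ω; rank = 3
Repeat: σ,ΔT,ω; free: q
RREF:
  r0: [   1    0    0    1]
  r1: [   0    1    0    0]
  r2: [   0    0    1    1]
Fix exponent of q at 1; solve each RREF row for its pivot's exponent:
  r0: exp(σ) + (1)·1 = 0 ⇒ exp(σ) = -1
  r1: exp(ΔT) + (0)·1 = 0 ⇒ exp(ΔT) = 0
  r2: exp(ω) + (1)·1 = 0 ⇒ exp(ω) = -1
Π_1 = σ^-1 · ω^-1 · q

["-1", "0", "-1", "1"]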